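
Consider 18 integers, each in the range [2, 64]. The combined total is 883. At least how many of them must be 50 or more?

1

Suppose at most 18 − j of them reach 50; then j values are ≤ 49 and the rest ≤ 64.
The total is then ≤ 49·j + 64·(18 − j) = 1152 − 15j. For this to be ≥ 883 we need j ≤ 17, so at least 18 − 17 = 1 must reach 50.
Exactly 1 works: 1 value at 64 and 17 at 49 total 897; lower one of the high values by 14 (still ≥ 50) to hit 883.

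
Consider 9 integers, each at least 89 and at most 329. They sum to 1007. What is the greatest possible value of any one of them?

Maximizing one value means minimizing the remaining 8.
The other 8 contribute at least 8 × 89 = 712, leaving at most 1007 − 712 = 295.
Since 295 ≤ 329, this is achievable: one at 295 and 8 at 89.

295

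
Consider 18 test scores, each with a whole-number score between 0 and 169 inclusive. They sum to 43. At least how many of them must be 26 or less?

17

Let j be the number exceeding 26. Then the total is ≥ 27·j + 0·(18 − j) = 0 + 27j.
So 27j ≤ 43 and j ≤ 1; hence at least 18 − 1 = 17 are ≤ 26.
Exactly 17 works: 17 values at 0 and 1 at 27 total 27; raise one of the low values by 16 (still ≤ 26) to hit 43.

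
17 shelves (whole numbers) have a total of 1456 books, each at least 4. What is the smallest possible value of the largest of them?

86

The 17 values sum to 1456, so their maximum is at least ⌈1456/17⌉ = 86.
Equality holds with 11 values of 86 and 6 values of 85.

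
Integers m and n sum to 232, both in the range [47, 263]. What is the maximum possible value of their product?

13456

For a fixed sum, the product mn is largest when m and n are as close as possible.
Taking m = 116 and n = 116 (both in [47, 263]) gives mn = 13456.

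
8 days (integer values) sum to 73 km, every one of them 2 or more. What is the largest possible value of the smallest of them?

The 8 values sum to 73, so their minimum is at most ⌊73/8⌋ = 9.
Taking 7 copies of 9 and 1 copy of 10 gives exactly 73, so 9 is attained.

9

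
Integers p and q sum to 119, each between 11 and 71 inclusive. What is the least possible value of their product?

Since p + q is fixed, pushing one of them to its bound minimizes the product.
The extreme feasible split is p = 48, q = 71, giving pq = 3408.

3408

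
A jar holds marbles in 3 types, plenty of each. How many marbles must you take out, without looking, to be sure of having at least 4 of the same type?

You could draw 3 of every type without reaching 4 of any — 9 in all.
One more forces 4 of some type, so 9 + 1 = 10.

10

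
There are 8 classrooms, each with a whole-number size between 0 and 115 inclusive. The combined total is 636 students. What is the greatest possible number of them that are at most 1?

Suppose k of them are at most 1. Those contribute at most 1 each and the rest at most 115 each.
So the total is at most 1k + 115(8 − k) = 920 − 114k. This must still be ≥ 636, so k ≤ 2.
k = 2 is achieved by 2 values at 1 and 6 at 115, total 692; lower one of the 115's by 56 (still > 1) to reach 636.

2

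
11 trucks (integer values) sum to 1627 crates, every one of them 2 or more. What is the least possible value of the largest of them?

148

If every one of the 11 were at most 147, the total would be at most 11 × 147 = 1617 < 1627.
Equality holds with 10 values of 148 and 1 value of 147.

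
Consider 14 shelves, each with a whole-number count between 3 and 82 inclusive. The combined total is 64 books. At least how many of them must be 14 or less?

Let j be the number exceeding 14. Then the total is ≥ 15·j + 3·(14 − j) = 42 + 12j.
So 12j ≤ 22 and j ≤ 1; hence at least 14 − 1 = 13 are ≤ 14.
Exactly 13 works: 13 values at 3 and 1 at 15 total 54; raise one of the low values by 10 (still ≤ 14) to hit 64.

13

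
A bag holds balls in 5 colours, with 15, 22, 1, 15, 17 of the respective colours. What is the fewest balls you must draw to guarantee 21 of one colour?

69

In the worst case you take as many as possible of each colour without reaching 21: 15 + 20 + 1 + 15 + 17 = 68.
The next one must give 21 of some colour, so 68 + 1 = 69.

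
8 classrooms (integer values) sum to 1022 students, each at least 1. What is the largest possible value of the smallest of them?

127

The average is 1022/8 < 128, so some value is ≤ 127.
Taking 2 copies of 127 and 6 copies of 128 gives exactly 1022, so 127 is attained.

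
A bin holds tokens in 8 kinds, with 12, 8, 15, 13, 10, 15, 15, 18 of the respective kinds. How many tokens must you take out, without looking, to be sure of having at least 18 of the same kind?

In the worst case you take as many as possible of each kind without reaching 18: 12 + 8 + 15 + 13 + 10 + 15 + 15 + 17 = 105.
The next one must give 18 of some kind, so 105 + 1 = 106.

106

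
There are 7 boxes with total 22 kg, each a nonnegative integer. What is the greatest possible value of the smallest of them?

If every one of the 7 were at least 4, the total would be at least 7 × 4 = 28 > 22.
Achievable: 6 of them at 3 and 1 at 4 total 22.

3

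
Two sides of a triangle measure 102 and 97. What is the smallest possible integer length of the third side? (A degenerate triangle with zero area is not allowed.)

The third side must exceed |102 − 97| = 5.
The smallest integer above 5 is 6.

6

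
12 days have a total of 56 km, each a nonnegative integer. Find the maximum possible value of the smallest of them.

If every one of the 12 were at least 5, the total would be at least 12 × 5 = 60 > 56.
Equality holds with 4 values of 4 and 8 values of 5.

4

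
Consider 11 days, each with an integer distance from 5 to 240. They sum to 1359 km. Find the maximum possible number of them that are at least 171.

7

With k values at 171 or above and the rest at least 5, the sum is at least 55 + 166k.
Since the sum is 1359, we need 166k ≤ 1304, i.e. k ≤ 7.
k = 7 is achieved by 7 values at 171 and 4 at 5, total 1217; add 142 to one value (staying below 171) to reach 1359.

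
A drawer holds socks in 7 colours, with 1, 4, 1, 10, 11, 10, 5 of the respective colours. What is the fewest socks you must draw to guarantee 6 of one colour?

27

In the worst case you take as many as possible of each colour without reaching 6: 1 + 4 + 1 + 5 + 5 + 5 + 5 = 26.
The next one must give 6 of some colour, so 26 + 1 = 27.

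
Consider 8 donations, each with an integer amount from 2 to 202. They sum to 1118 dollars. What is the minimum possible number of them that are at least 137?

1

Each value short of 137 is at most 136, costing at least 202 − 136 = 66 against the maximum total of 1616.
We can afford to lose at most 1616 − 1118 = 498, so at most ⌊498/66⌋ = 7 fall short, and at least 1 are ≥ 137.
Exactly 1 works: 1 value at 202 and 7 at 136 total 1154; lower one of the high values by 36 (still ≥ 137) to hit 1118.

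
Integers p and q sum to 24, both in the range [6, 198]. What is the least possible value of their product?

108

pq = p(24 − p) is concave in p, so over [6, 18] it is minimized at an endpoint.
At the endpoint p = 6, q = 24 − 6 = 18, so pq = 6 × 18 = 108.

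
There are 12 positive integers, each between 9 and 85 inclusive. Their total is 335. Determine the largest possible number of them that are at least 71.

With k values at 71 or above and the rest at least 9, the sum is at least 108 + 62k.
Since the sum is 335, we need 62k ≤ 227, i.e. k ≤ 3.
k = 3 is achieved by 3 values at 71 and 9 at 9, total 294; add 41 to one value (staying below 71) to reach 335.

3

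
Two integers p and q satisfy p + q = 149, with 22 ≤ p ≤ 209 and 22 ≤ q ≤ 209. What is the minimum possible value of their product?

2794

For a fixed sum, pq is smallest when p and q are as far apart as possible.
At the endpoint p = 22, q = 149 − 22 = 127, so pq = 22 × 127 = 2794.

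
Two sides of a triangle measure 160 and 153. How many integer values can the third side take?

The triangle inequality gives |160 − 153| < c < 160 + 153, i.e. 7 < c < 313.
So c can be any integer from 8 to 312: 305 values.

305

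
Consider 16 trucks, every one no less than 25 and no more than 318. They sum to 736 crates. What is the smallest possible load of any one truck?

25

Minimizing one value means maximizing the remaining 15.
The other 15 can take up 15 × 318 = 4770 ≥ 736 − 25, so one truck can sit at its floor of 25.
Achievable: one at 25 and the other 15 totalling 711, which fits since 15 × 25 ≤ 711 ≤ 15 × 318.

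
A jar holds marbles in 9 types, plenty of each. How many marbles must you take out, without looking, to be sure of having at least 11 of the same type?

91

In the worst case you draw 10 of each of the 9 types: 9 × 10 = 90.
One more forces 11 of some type, so 90 + 1 = 91.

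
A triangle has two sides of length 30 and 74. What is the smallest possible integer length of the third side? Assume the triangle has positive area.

The third side must exceed |30 − 74| = 44.
The smallest integer above 44 is 45.

45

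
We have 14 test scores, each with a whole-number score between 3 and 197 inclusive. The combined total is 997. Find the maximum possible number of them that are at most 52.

Each value at 52 or below falls at least 197 − 52 = 145 short of the ceiling 197.
The ceiling total is 14 × 197 = 2758, and we need 997, so at most ⌊(2758 − 997)/145⌋ = 12 can be that low.
k = 12 is achieved by 12 values at 52 and 2 at 197, total 1018; lower one of the 197's by 21 (still > 52) to reach 997.

12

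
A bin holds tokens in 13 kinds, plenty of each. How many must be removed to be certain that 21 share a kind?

261

You could draw 20 of every kind without reaching 21 of any — 260 in all.
One more forces 21 of some kind, so 260 + 1 = 261.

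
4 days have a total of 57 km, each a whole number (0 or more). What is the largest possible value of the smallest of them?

If every one of the 4 were at least 15, the total would be at least 4 × 15 = 60 > 57.
Equality holds with 3 values of 14 and 1 value of 15.

14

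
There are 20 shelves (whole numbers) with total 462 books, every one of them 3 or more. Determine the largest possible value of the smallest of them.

If every one of the 20 were at least 24, the total would be at least 20 × 24 = 480 > 462.
Achievable: 18 of them at 23 and 2 at 24 total 462.

23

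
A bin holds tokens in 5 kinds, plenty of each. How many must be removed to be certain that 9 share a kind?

You could draw 8 of every kind without reaching 9 of any — 40 in all.
One more forces 9 of some kind, so 40 + 1 = 41.

41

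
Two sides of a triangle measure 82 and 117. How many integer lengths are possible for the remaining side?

163

The triangle inequality gives |82 − 117| < c < 82 + 117, i.e. 35 < c < 199.
So c can be any integer from 36 to 198: 163 values.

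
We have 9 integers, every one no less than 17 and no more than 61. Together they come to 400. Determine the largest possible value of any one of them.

61

To make one integer as large as possible, make the other 8 as small as possible.
The other 8 contribute at least 8 × 17 = 136, leaving at most 400 − 136 = 264.
But each integer is capped at 61, so the maximum is 61.
Achievable: one at 61 and the other 8 totalling 339, which fits since 8 × 17 ≤ 339 ≤ 8 × 61.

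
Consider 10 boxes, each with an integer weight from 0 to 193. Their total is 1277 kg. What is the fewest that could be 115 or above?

2

Each value short of 115 is at most 114, costing at least 193 − 114 = 79 against the maximum total of 1930.
We can afford to lose at most 1930 − 1277 = 653, so at most ⌊653/79⌋ = 8 fall short, and at least 2 are ≥ 115.
Exactly 2 works: 2 values at 193 and 8 at 114 total 1298; lower one of the high values by 21 (still ≥ 115) to hit 1277.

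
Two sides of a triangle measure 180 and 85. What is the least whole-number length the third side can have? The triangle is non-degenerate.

The third side must exceed |180 − 85| = 95.
The smallest integer above 95 is 96.

96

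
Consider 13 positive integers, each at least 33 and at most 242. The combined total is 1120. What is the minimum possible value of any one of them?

33

Minimizing one value means maximizing the remaining 12.
The other 12 can take up 12 × 242 = 2904 ≥ 1120 − 33, so one integer can sit at its floor of 33.
Achievable: one at 33 and the other 12 totalling 1087, which fits since 12 × 33 ≤ 1087 ≤ 12 × 242.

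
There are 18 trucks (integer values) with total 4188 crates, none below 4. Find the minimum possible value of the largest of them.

Some value must be at least ⌈4188/18⌉ = 233, since 18 × 232 = 4176 < 4188.
Achievable: 12 of them at 233 and 6 at 232 total 4188.

233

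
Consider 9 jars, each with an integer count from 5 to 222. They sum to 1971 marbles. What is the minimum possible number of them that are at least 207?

8

Each value short of 207 is at most 206, costing at least 222 − 206 = 16 against the maximum total of 1998.
We can afford to lose at most 1998 − 1971 = 27, so at most ⌊27/16⌋ = 1 fall short, and at least 8 are ≥ 207.
Exactly 8 works: 8 values at 222 and 1 at 206 total 1982; lower one of the high values by 11 (still ≥ 207) to hit 1971.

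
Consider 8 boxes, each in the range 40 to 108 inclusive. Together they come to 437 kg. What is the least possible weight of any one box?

To make one box as small as possible, make the other 7 as large as possible.
The other 7 can take up 7 × 108 = 756 ≥ 437 − 40, so one box can sit at its floor of 40.
Achievable: one at 40 and the other 7 totalling 397, which fits since 7 × 40 ≤ 397 ≤ 7 × 108.

40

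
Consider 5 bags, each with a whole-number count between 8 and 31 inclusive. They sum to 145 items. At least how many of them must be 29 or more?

If only k of them are at least 29, the other 5 − k are at most 28, so the total is at most k·31 + (5 − k)·28.
This must reach 145, so k·31 + (5 − k)·28 ≥ 145, giving k ≥ 2.
Exactly 2 works: 2 values at 31 and 3 at 28 total 146; lower one of the high values by 1 (still ≥ 29) to hit 145.

2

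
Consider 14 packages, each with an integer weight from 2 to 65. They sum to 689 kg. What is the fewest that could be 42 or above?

5

If only k of them are at least 42, the other 14 − k are at most 41, so the total is at most k·65 + (14 − k)·41.
This must reach 689, so k·65 + (14 − k)·41 ≥ 689, giving k ≥ 5.
Exactly 5 works: 5 values at 65 and 9 at 41 total 694; lower one of the high values by 5 (still ≥ 42) to hit 689.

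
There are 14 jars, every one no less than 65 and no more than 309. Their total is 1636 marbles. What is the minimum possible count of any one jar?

65

To make one jar as small as possible, make the other 13 as large as possible.
The other 13 can take up 13 × 309 = 4017 ≥ 1636 − 65, so one jar can sit at its floor of 65.
Achievable: one at 65 and the other 13 totalling 1571, which fits since 13 × 65 ≤ 1571 ≤ 13 × 309.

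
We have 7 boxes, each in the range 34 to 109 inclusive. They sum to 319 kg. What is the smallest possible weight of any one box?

Minimizing one value means maximizing the remaining 6.
The other 6 can take up 6 × 109 = 654 ≥ 319 − 34, so one box can sit at its floor of 34.
Achievable: one at 34 and the other 6 totalling 285, which fits since 6 × 34 ≤ 285 ≤ 6 × 109.

34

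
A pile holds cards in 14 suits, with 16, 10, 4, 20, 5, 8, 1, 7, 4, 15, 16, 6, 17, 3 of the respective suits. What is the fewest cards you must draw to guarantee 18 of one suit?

In the worst case you take as many as possible of each suit without reaching 18: 16 + 10 + 4 + 17 + 5 + 8 + 1 + 7 + 4 + 15 + 16 + 6 + 17 + 3 = 129.
The next one must give 18 of some suit, so 129 + 1 = 130.

130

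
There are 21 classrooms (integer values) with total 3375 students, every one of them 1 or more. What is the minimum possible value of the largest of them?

161

Some value must be at least ⌈3375/21⌉ = 161, since 21 × 160 = 3360 < 3375.
Equality holds with 15 values of 161 and 6 values of 160.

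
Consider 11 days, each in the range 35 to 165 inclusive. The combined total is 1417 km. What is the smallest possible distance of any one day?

35

Minimizing one value means maximizing the remaining 10.
The other 10 can take up 10 × 165 = 1650 ≥ 1417 − 35, so one day can sit at its floor of 35.
Achievable: one at 35 and the other 10 totalling 1382, which fits since 10 × 35 ≤ 1382 ≤ 10 × 165.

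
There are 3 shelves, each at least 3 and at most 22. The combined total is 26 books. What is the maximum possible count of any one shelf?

20

Maximizing one value means minimizing the remaining 2.
The other 2 contribute at least 2 × 3 = 6, leaving at most 26 − 6 = 20.
Since 20 ≤ 22, this is achievable: one at 20 and 2 at 3.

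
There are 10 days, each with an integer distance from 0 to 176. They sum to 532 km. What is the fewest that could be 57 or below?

1

Let j be the number exceeding 57. Then the total is ≥ 58·j + 0·(10 − j) = 0 + 58j.
So 58j ≤ 532 and j ≤ 9; hence at least 10 − 9 = 1 are ≤ 57.
Exactly 1 works: 1 value at 0 and 9 at 58 total 522; raise one of the low values by 10 (still ≤ 57) to hit 532.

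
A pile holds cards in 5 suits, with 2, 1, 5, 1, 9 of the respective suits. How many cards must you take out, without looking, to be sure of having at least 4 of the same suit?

In the worst case you take as many as possible of each suit without reaching 4: 2 + 1 + 3 + 1 + 3 = 10.
The next one must give 4 of some suit, so 10 + 1 = 11.

11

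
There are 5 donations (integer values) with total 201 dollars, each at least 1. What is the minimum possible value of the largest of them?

41

The 5 values sum to 201, so their maximum is at least ⌈201/5⌉ = 41.
Taking 4 copies of 40 and 1 copy of 41 gives exactly 201, so 41 is attained.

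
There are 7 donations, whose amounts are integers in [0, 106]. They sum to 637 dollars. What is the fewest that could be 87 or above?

2

Each value short of 87 is at most 86, costing at least 106 − 86 = 20 against the maximum total of 742.
We can afford to lose at most 742 − 637 = 105, so at most ⌊105/20⌋ = 5 fall short, and at least 2 are ≥ 87.
Exactly 2 works: 2 values at 106 and 5 at 86 total 642; lower one of the high values by 5 (still ≥ 87) to hit 637.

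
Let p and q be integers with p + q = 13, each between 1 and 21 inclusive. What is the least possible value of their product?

12

For a fixed sum, pq is smallest when p and q are as far apart as possible.
The extreme feasible split is p = 1, q = 12, giving pq = 12.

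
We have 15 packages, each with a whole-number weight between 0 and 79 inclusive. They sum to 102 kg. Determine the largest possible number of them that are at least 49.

With k values at 49 or above and the rest at least 0, the sum is at least 0 + 49k.
Since the sum is 102, we need 49k ≤ 102, i.e. k ≤ 2.
k = 2 is achieved by 2 values at 49 and 13 at 0, total 98; add 4 to one value (staying below 49) to reach 102.

2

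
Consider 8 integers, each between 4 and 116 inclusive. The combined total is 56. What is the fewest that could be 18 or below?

7

Each value above 18 is at least 19, contributing at least 19 − 4 = 15 above the floor 4.
The sum exceeds the floor total 32 by 24, so at most ⌊24/15⌋ = 1 exceed 18, and at least 7 are ≤ 18.
Exactly 7 works: 7 values at 4 and 1 at 19 total 47; raise one of the low values by 9 (still ≤ 18) to hit 56.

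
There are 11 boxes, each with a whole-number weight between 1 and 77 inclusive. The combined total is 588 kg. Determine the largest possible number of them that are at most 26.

5

Suppose k of them are at most 26. Those contribute at most 26 each and the rest at most 77 each.
So the total is at most 26k + 77(11 − k) = 847 − 51k. This must still be ≥ 588, so k ≤ 5.
k = 5 is achieved by 5 values at 26 and 6 at 77, total 592; lower one of the 77's by 4 (still > 26) to reach 588.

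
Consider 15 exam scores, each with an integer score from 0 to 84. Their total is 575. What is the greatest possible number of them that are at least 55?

10

With k values at 55 or above and the rest at least 0, the sum is at least 0 + 55k.
Since the sum is 575, we need 55k ≤ 575, i.e. k ≤ 10.
k = 10 is achieved by 10 values at 55 and 5 at 0, total 550; add 25 to one value (staying below 55) to reach 575.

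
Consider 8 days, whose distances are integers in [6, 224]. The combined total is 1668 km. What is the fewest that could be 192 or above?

5

Suppose at most 8 − j of them reach 192; then j values are ≤ 191 and the rest ≤ 224.
The total is then ≤ 191·j + 224·(8 − j) = 1792 − 33j. For this to be ≥ 1668 we need j ≤ 3, so at least 8 − 3 = 5 must reach 192.
Exactly 5 works: 5 values at 224 and 3 at 191 total 1693; lower one of the high values by 25 (still ≥ 192) to hit 1668.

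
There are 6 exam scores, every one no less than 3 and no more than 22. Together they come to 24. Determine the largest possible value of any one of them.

9

To make one score as large as possible, make the other 5 as small as possible.
The other 5 contribute at least 5 × 3 = 15, leaving at most 24 − 15 = 9.
Since 9 ≤ 22, this is achievable: one at 9 and 5 at 3.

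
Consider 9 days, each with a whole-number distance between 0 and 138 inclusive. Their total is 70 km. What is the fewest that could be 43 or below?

Each value above 43 is at least 44, contributing at least 44 − 0 = 44 above the floor 0.
The sum exceeds the floor total 0 by 70, so at most ⌊70/44⌋ = 1 exceed 43, and at least 8 are ≤ 43.
Exactly 8 works: 8 values at 0 and 1 at 44 total 44; raise one of the low values by 26 (still ≤ 43) to hit 70.

8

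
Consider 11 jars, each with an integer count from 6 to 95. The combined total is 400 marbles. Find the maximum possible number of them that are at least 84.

With k values at 84 or above and the rest at least 6, the sum is at least 66 + 78k.
Since the sum is 400, we need 78k ≤ 334, i.e. k ≤ 4.
k = 4 is achieved by 4 values at 84 and 7 at 6, total 378; add 22 to one value (staying below 84) to reach 400.

4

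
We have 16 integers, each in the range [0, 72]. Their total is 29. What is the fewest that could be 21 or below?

Let j be the number exceeding 21. Then the total is ≥ 22·j + 0·(16 − j) = 0 + 22j.
So 22j ≤ 29 and j ≤ 1; hence at least 16 − 1 = 15 are ≤ 21.
Exactly 15 works: 15 values at 0 and 1 at 22 total 22; raise one of the low values by 7 (still ≤ 21) to hit 29.

15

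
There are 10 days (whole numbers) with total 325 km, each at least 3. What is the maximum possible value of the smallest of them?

If every one of the 10 were at least 33, the total would be at least 10 × 33 = 330 > 325.
Achievable: 5 of them at 32 and 5 at 33 total 325.

32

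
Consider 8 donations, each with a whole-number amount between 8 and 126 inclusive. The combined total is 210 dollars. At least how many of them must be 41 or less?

4

Each value above 41 is at least 42, contributing at least 42 − 8 = 34 above the floor 8.
The sum exceeds the floor total 64 by 146, so at most ⌊146/34⌋ = 4 exceed 41, and at least 4 are ≤ 41.
Exactly 4 works: 4 values at 8 and 4 at 42 total 200; raise one of the low values by 10 (still ≤ 41) to hit 210.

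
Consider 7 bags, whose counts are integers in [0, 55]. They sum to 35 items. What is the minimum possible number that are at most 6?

Let j be the number exceeding 6. Then the total is ≥ 7·j + 0·(7 − j) = 0 + 7j.
So 7j ≤ 35 and j ≤ 5; hence at least 7 − 5 = 2 are ≤ 6.
Exactly 2 works: 2 values at 0 and 5 at 7 total 35.

2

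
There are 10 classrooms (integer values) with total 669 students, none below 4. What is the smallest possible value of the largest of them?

Some value must be at least ⌈669/10⌉ = 67, since 10 × 66 = 660 < 669.
Achievable: 9 of them at 67 and 1 at 66 total 669.

67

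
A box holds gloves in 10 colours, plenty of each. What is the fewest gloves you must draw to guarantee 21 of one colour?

201

In the worst case you draw 20 of each of the 10 colours: 10 × 20 = 200.
One more forces 21 of some colour, so 200 + 1 = 201.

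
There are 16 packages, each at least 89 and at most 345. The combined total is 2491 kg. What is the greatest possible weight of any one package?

345

To make one package as large as possible, make the other 15 as small as possible.
The other 15 contribute at least 15 × 89 = 1335, leaving at most 2491 − 1335 = 1156.
But each package is capped at 345, so the maximum is 345.
Achievable: one at 345 and the other 15 totalling 2146, which fits since 15 × 89 ≤ 2146 ≤ 15 × 345.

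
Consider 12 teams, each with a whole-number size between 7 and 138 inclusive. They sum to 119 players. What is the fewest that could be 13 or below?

7

Let j be the number exceeding 13. Then the total is ≥ 14·j + 7·(12 − j) = 84 + 7j.
So 7j ≤ 35 and j ≤ 5; hence at least 12 − 5 = 7 are ≤ 13.
Exactly 7 works: 7 values at 7 and 5 at 14 total 119.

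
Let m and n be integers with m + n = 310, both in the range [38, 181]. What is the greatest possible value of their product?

24025

mn = m(310 − m) is maximized when m is as near 310/2 as the bounds allow.
Taking m = 155 and n = 155 (both in [38, 181]) gives mn = 24025.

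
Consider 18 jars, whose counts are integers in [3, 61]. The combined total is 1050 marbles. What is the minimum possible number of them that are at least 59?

If only k of them are at least 59, the other 18 − k are at most 58, so the total is at most k·61 + (18 − k)·58.
This must reach 1050, so k·61 + (18 − k)·58 ≥ 1050, giving k ≥ 2.
Exactly 2 works: 2 values at 61 and 16 at 58 total 1050.

2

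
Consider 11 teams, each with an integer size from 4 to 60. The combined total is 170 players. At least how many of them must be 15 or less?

Each value above 15 is at least 16, contributing at least 16 − 4 = 12 above the floor 4.
The sum exceeds the floor total 44 by 126, so at most ⌊126/12⌋ = 10 exceed 15, and at least 1 are ≤ 15.
Exactly 1 works: 1 value at 4 and 10 at 16 total 164; raise one of the low values by 6 (still ≤ 15) to hit 170.

1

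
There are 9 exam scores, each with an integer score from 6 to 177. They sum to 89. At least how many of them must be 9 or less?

Let j be the number exceeding 9. Then the total is ≥ 10·j + 6·(9 − j) = 54 + 4j.
So 4j ≤ 35 and j ≤ 8; hence at least 9 − 8 = 1 are ≤ 9.
Exactly 1 works: 1 value at 6 and 8 at 10 total 86; raise one of the low values by 3 (still ≤ 9) to hit 89.

1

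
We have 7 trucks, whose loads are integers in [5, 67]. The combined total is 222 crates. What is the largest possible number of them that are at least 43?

4

Suppose k of them are at least 43. Those contribute at least 43 each and the other 7 − k at least 5 each.
So the total is at least 43k + 5(7 − k) = 35 + 38k. This must be ≤ 222, giving k ≤ 4.
k = 4 is achieved by 4 values at 43 and 3 at 5, total 187; add 35 to one value (staying below 43) to reach 222.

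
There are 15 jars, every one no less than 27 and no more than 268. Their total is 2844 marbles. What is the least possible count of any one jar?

To make one jar as small as possible, make the other 14 as large as possible.
The other 14 can take up 14 × 268 = 3752 ≥ 2844 − 27, so one jar can sit at its floor of 27.
Achievable: one at 27 and the other 14 totalling 2817, which fits since 14 × 27 ≤ 2817 ≤ 14 × 268.

27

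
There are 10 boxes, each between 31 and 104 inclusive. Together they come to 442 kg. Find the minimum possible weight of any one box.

Minimizing one value means maximizing the remaining 9.
The other 9 can take up 9 × 104 = 936 ≥ 442 − 31, so one box can sit at its floor of 31.
Achievable: one at 31 and the other 9 totalling 411, which fits since 9 × 31 ≤ 411 ≤ 9 × 104.

31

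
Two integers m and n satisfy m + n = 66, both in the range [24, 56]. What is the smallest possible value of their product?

For a fixed sum, mn is smallest when m and n are as far apart as possible.
At the endpoint m = 24, n = 66 − 24 = 42, so mn = 24 × 42 = 1008.

1008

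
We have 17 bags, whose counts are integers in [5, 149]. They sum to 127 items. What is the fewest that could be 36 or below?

16

If only k of them are at most 36, the other 17 − k are at least 37, so the total is at least (17 − k)·37 + k·5.
This is ≤ 127, so (17 − k)·37 + 5k ≤ 127, which gives k ≥ 16.
Exactly 16 works: 16 values at 5 and 1 at 37 total 117; raise one of the low values by 10 (still ≤ 36) to hit 127.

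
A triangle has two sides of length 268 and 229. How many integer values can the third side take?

The triangle inequality gives |268 − 229| < c < 268 + 229, i.e. 39 < c < 497.
So c can be any integer from 40 to 496: 457 values.

457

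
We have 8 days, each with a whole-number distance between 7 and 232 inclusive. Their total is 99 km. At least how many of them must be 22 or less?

Let j be the number exceeding 22. Then the total is ≥ 23·j + 7·(8 − j) = 56 + 16j.
So 16j ≤ 43 and j ≤ 2; hence at least 8 − 2 = 6 are ≤ 22.
Exactly 6 works: 6 values at 7 and 2 at 23 total 88; raise one of the low values by 11 (still ≤ 22) to hit 99.

6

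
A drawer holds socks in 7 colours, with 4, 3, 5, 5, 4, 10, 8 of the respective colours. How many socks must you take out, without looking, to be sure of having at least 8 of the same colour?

36

In the worst case you take as many as possible of each colour without reaching 8: 4 + 3 + 5 + 5 + 4 + 7 + 7 = 35.
The next one must give 8 of some colour, so 35 + 1 = 36.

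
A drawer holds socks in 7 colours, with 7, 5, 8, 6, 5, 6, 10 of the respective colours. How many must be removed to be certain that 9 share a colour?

In the worst case you take as many as possible of each colour without reaching 9: 7 + 5 + 8 + 6 + 5 + 6 + 8 = 45.
The next one must give 9 of some colour, so 45 + 1 = 46.

46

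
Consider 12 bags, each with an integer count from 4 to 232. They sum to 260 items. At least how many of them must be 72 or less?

9

If only k of them are at most 72, the other 12 − k are at least 73, so the total is at least (12 − k)·73 + k·4.
This is ≤ 260, so (12 − k)·73 + 4k ≤ 260, which gives k ≥ 9.
Exactly 9 works: 9 values at 4 and 3 at 73 total 255; raise one of the low values by 5 (still ≤ 72) to hit 260.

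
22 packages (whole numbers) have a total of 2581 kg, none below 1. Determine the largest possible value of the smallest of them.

117

If every one of the 22 were at least 118, the total would be at least 22 × 118 = 2596 > 2581.
Achievable: 15 of them at 117 and 7 at 118 total 2581.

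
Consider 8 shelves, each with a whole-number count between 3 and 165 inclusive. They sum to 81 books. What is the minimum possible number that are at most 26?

6

Let j be the number exceeding 26. Then the total is ≥ 27·j + 3·(8 − j) = 24 + 24j.
So 24j ≤ 57 and j ≤ 2; hence at least 8 − 2 = 6 are ≤ 26.
Exactly 6 works: 6 values at 3 and 2 at 27 total 72; raise one of the low values by 9 (still ≤ 26) to hit 81.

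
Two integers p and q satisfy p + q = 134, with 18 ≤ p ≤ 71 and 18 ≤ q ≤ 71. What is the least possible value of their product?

For a fixed sum, pq is smallest when p and q are as far apart as possible.
At the endpoint p = 63, q = 134 − 63 = 71, so pq = 63 × 71 = 4473.

4473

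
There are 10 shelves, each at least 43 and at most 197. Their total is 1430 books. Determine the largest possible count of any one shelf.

197

Maximizing one value means minimizing the remaining 9.
The other 9 contribute at least 9 × 43 = 387, leaving at most 1430 − 387 = 1043.
But each shelf is capped at 197, so the maximum is 197.
Achievable: one at 197 and the other 9 totalling 1233, which fits since 9 × 43 ≤ 1233 ≤ 9 × 197.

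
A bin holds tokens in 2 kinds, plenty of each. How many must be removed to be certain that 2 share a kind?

3

In the worst case you draw 1 of each of the 2 kinds: 2 × 1 = 2.
One more forces 2 of some kind, so 2 + 1 = 3.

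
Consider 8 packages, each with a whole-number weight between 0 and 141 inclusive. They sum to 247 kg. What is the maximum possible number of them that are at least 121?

With k values at 121 or above and the rest at least 0, the sum is at least 0 + 121k.
Since the sum is 247, we need 121k ≤ 247, i.e. k ≤ 2.
k = 2 is achieved by 2 values at 121 and 6 at 0, total 242; add 5 to one value (staying below 121) to reach 247.

2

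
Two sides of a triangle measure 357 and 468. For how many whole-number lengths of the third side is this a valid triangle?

The triangle inequality gives |357 − 468| < c < 357 + 468, i.e. 111 < c < 825.
So c can be any integer from 112 to 824: 713 values.

713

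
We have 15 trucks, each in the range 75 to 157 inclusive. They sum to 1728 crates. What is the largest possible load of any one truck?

157

To make one truck as large as possible, make the other 14 as small as possible.
The other 14 contribute at least 14 × 75 = 1050, leaving at most 1728 − 1050 = 678.
But each truck is capped at 157, so the maximum is 157.
Achievable: one at 157 and the other 14 totalling 1571, which fits since 14 × 75 ≤ 1571 ≤ 14 × 157.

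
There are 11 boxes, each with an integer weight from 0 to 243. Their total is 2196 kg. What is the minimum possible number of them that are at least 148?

7

If only k of them are at least 148, the other 11 − k are at most 147, so the total is at most k·243 + (11 − k)·147.
This must reach 2196, so k·243 + (11 − k)·147 ≥ 2196, giving k ≥ 7.
Exactly 7 works: 7 values at 243 and 4 at 147 total 2289; lower one of the high values by 93 (still ≥ 148) to hit 2196.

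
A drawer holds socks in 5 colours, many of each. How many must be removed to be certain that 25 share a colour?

121

In the worst case you draw 24 of each of the 5 colours: 5 × 24 = 120.
One more forces 25 of some colour, so 120 + 1 = 121.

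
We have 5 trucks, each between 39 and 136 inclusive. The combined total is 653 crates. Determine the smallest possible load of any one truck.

Minimizing one value means maximizing the remaining 4.
The other 4 contribute at most 4 × 136 = 544, leaving at least 653 − 544 = 109.
Since 109 ≥ 39, this is achievable: one at 109 and 4 at 136.

109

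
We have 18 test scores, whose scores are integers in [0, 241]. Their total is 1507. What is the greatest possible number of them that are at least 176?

8

If k of the values are ≥ 176, the total is ≥ 176k + 0(18 − k).
Setting 176k + 0(18 − k) ≤ 1507 gives 176k ≤ 1507, so k ≤ 8.
k = 8 is achieved by 8 values at 176 and 10 at 0, total 1408; add 99 to one value (staying below 176) to reach 1507.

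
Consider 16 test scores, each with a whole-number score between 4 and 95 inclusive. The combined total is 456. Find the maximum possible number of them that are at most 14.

13

Suppose k of them are at most 14. Those contribute at most 14 each and the rest at most 95 each.
So the total is at most 14k + 95(16 − k) = 1520 − 81k. This must still be ≥ 456, so k ≤ 13.
k = 13 is achieved by 13 values at 14 and 3 at 95, total 467; lower one of the 95's by 11 (still > 14) to reach 456.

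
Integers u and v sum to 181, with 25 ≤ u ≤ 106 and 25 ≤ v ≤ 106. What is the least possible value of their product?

Since u + v is fixed, pushing one of them to its bound minimizes the product.
At the endpoint u = 75, v = 181 − 75 = 106, so uv = 75 × 106 = 7950.

7950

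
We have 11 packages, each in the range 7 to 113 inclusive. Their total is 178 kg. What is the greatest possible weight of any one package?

108

To make one package as large as possible, make the other 10 as small as possible.
The other 10 contribute at least 10 × 7 = 70, leaving at most 178 − 70 = 108.
Since 108 ≤ 113, this is achievable: one at 108 and 10 at 7.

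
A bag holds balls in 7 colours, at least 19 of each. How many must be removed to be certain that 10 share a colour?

In the worst case you draw 9 of each of the 7 colours: 7 × 9 = 63.
One more forces 10 of some colour, so 63 + 1 = 64.

64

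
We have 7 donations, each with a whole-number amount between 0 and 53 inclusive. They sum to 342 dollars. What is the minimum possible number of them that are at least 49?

If only k of them are at least 49, the other 7 − k are at most 48, so the total is at most k·53 + (7 − k)·48.
This must reach 342, so k·53 + (7 − k)·48 ≥ 342, giving k ≥ 2.
Exactly 2 works: 2 values at 53 and 5 at 48 total 346; lower one of the high values by 4 (still ≥ 49) to hit 342.

2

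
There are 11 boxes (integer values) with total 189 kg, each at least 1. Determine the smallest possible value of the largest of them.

18

The average is 189/11 > 17, so not all 11 can be 17 or less; the largest is ≥ 18.
Equality holds with 2 values of 18 and 9 values of 17.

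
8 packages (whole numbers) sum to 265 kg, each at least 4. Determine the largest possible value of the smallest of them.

The average is 265/8 < 34, so some value is ≤ 33.
Taking 7 copies of 33 and 1 copy of 34 gives exactly 265, so 33 is attained.

33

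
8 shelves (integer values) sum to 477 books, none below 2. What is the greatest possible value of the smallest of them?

The average is 477/8 < 60, so some value is ≤ 59.
Achievable: 3 of them at 59 and 5 at 60 total 477.

59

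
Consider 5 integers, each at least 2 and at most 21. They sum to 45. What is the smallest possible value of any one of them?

2

Minimizing one value means maximizing the remaining 4.
The other 4 can take up 4 × 21 = 84 ≥ 45 − 2, so one integer can sit at its floor of 2.
Achievable: one at 2 and the other 4 totalling 43, which fits since 4 × 2 ≤ 43 ≤ 4 × 21.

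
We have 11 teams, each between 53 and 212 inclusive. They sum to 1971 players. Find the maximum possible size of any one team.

To make one team as large as possible, make the other 10 as small as possible.
The other 10 contribute at least 10 × 53 = 530, leaving at most 1971 − 530 = 1441.
But each team is capped at 212, so the maximum is 212.
Achievable: one at 212 and the other 10 totalling 1759, which fits since 10 × 53 ≤ 1759 ≤ 10 × 212.

212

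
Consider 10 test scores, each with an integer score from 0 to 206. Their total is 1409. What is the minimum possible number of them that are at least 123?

Suppose at most 10 − j of them reach 123; then j values are ≤ 122 and the rest ≤ 206.
The total is then ≤ 122·j + 206·(10 − j) = 2060 − 84j. For this to be ≥ 1409 we need j ≤ 7, so at least 10 − 7 = 3 must reach 123.
Exactly 3 works: 3 values at 206 and 7 at 122 total 1472; lower one of the high values by 63 (still ≥ 123) to hit 1409.

3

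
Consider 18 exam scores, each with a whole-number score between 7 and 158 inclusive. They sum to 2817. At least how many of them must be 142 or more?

Suppose at most 18 − j of them reach 142; then j values are ≤ 141 and the rest ≤ 158.
The total is then ≤ 141·j + 158·(18 − j) = 2844 − 17j. For this to be ≥ 2817 we need j ≤ 1, so at least 18 − 1 = 17 must reach 142.
Exactly 17 works: 17 values at 158 and 1 at 141 total 2827; lower one of the high values by 10 (still ≥ 142) to hit 2817.

17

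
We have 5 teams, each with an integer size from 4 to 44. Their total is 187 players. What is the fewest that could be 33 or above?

Each value short of 33 is at most 32, costing at least 44 − 32 = 12 against the maximum total of 220.
We can afford to lose at most 220 − 187 = 33, so at most ⌊33/12⌋ = 2 fall short, and at least 3 are ≥ 33.
Exactly 3 works: 3 values at 44 and 2 at 32 total 196; lower one of the high values by 9 (still ≥ 33) to hit 187.

3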